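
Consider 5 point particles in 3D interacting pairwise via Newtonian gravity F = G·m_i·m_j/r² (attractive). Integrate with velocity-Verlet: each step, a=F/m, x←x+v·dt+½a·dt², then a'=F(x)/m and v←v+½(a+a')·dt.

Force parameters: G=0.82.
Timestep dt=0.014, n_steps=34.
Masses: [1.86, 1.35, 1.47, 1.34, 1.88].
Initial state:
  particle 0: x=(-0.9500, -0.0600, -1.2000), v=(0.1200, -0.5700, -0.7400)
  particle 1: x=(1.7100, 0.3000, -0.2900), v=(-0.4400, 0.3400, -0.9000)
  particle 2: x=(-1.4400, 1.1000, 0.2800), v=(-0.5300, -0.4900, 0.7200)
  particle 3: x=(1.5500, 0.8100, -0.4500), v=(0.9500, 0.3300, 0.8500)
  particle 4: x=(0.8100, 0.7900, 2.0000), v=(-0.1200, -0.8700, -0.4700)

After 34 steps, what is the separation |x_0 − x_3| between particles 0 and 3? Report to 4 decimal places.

3.1080

step 0: x0=(-0.9500, -0.0600, -1.2000) x1=(1.7100, 0.3000, -0.2900) x2=(-1.4400, 1.1000, 0.2800) x3=(1.5500, 0.8100, -0.4500) x4=(0.8100, 0.7900, 2.0000)
step 1: x0=(-0.9483, -0.0680, -1.2103) x1=(1.7037, 0.3051, -0.3027) x2=(-1.4474, 1.0931, 0.2901) x3=(1.5634, 0.8143, -0.4380) x4=(0.8083, 0.7778, 1.9934)
step 2: x0=(-0.9465, -0.0759, -1.2206) x1=(1.6971, 0.3108, -0.3155) x2=(-1.4547, 1.0862, 0.3001) x3=(1.5768, 0.8179, -0.4257) x4=(0.8066, 0.7656, 1.9866)
step 3: x0=(-0.9448, -0.0837, -1.2307) x1=(1.6904, 0.3173, -0.3285) x2=(-1.4619, 1.0792, 0.3100) x3=(1.5904, 0.8208, -0.4133) x4=(0.8049, 0.7534, 1.9798)
step 4: x0=(-0.9429, -0.0915, -1.2408) x1=(1.6833, 0.3246, -0.3415) x2=(-1.4690, 1.0721, 0.3200) x3=(1.6041, 0.8228, -0.4007) x4=(0.8032, 0.7412, 1.9729)
step 5: x0=(-0.9410, -0.0992, -1.2508) x1=(1.6761, 0.3327, -0.3546) x2=(-1.4760, 1.0650, 0.3298) x3=(1.6178, 0.8241, -0.3879) x4=(0.8015, 0.7290, 1.9659)
step 6: x0=(-0.9391, -0.1069, -1.2607) x1=(1.6687, 0.3417, -0.3677) x2=(-1.4829, 1.0578, 0.3397) x3=(1.6316, 0.8244, -0.3751) x4=(0.7997, 0.7168, 1.9587)
step 7: x0=(-0.9371, -0.1146, -1.2705) x1=(1.6611, 0.3516, -0.3808) x2=(-1.4897, 1.0506, 0.3495) x3=(1.6453, 0.8239, -0.3622) x4=(0.7980, 0.7046, 1.9515)
step 8: x0=(-0.9351, -0.1222, -1.2803) x1=(1.6535, 0.3625, -0.3938) x2=(-1.4965, 1.0434, 0.3592) x3=(1.6590, 0.8223, -0.3493) x4=(0.7962, 0.6923, 1.9442)
step 9: x0=(-0.9331, -0.1297, -1.2900) x1=(1.6458, 0.3743, -0.4067) x2=(-1.5032, 1.0361, 0.3689) x3=(1.6727, 0.8197, -0.3365) x4=(0.7944, 0.6801, 1.9368)
step 10: x0=(-0.9310, -0.1372, -1.2996) x1=(1.6381, 0.3873, -0.4194) x2=(-1.5097, 1.0287, 0.3786) x3=(1.6861, 0.8161, -0.3237) x4=(0.7927, 0.6679, 1.9292)
step 11: x0=(-0.9288, -0.1447, -1.3091) x1=(1.6304, 0.4012, -0.4318) x2=(-1.5162, 1.0213, 0.3882) x3=(1.6995, 0.8113, -0.3112) x4=(0.7909, 0.6557, 1.9216)
step 12: x0=(-0.9266, -0.1521, -1.3185) x1=(1.6228, 0.4163, -0.4439) x2=(-1.5226, 1.0138, 0.3978) x3=(1.7125, 0.8055, -0.2990) x4=(0.7891, 0.6434, 1.9139)
step 13: x0=(-0.9244, -0.1594, -1.3279) x1=(1.6154, 0.4325, -0.4555) x2=(-1.5289, 1.0064, 0.4074) x3=(1.7252, 0.7985, -0.2871) x4=(0.7873, 0.6312, 1.9060)
step 14: x0=(-0.9221, -0.1668, -1.3372) x1=(1.6083, 0.4497, -0.4666) x2=(-1.5351, 0.9988, 0.4169) x3=(1.7376, 0.7905, -0.2757) x4=(0.7855, 0.6189, 1.8981)
step 15: x0=(-0.9198, -0.1740, -1.3464) x1=(1.6015, 0.4680, -0.4770) x2=(-1.5413, 0.9912, 0.4263) x3=(1.7494, 0.7813, -0.2648) x4=(0.7836, 0.6067, 1.8901)
step 16: x0=(-0.9174, -0.1812, -1.3556) x1=(1.5951, 0.4873, -0.4868) x2=(-1.5473, 0.9836, 0.4358) x3=(1.7607, 0.7712, -0.2546) x4=(0.7818, 0.5945, 1.8819)
step 17: x0=(-0.9150, -0.1884, -1.3647) x1=(1.5891, 0.5076, -0.4957) x2=(-1.5533, 0.9760, 0.4452) x3=(1.7714, 0.7600, -0.2451) x4=(0.7800, 0.5822, 1.8737)
step 18: x0=(-0.9126, -0.1956, -1.3736) x1=(1.5838, 0.5287, -0.5037) x2=(-1.5592, 0.9682, 0.4545) x3=(1.7814, 0.7480, -0.2365) x4=(0.7781, 0.5700, 1.8653)
step 19: x0=(-0.9101, -0.2027, -1.3826) x1=(1.5790, 0.5505, -0.5108) x2=(-1.5649, 0.9605, 0.4639) x3=(1.7906, 0.7353, -0.2287) x4=(0.7762, 0.5578, 1.8569)
step 20: x0=(-0.9075, -0.2097, -1.3914) x1=(1.5748, 0.5730, -0.5169) x2=(-1.5706, 0.9527, 0.4732) x3=(1.7991, 0.7219, -0.2218) x4=(0.7744, 0.5455, 1.8483)
step 21: x0=(-0.9049, -0.2167, -1.4002) x1=(1.5714, 0.5959, -0.5219) x2=(-1.5762, 0.9449, 0.4824) x3=(1.8067, 0.7079, -0.2159) x4=(0.7725, 0.5333, 1.8397)
step 22: x0=(-0.9023, -0.2237, -1.4089) x1=(1.5686, 0.6192, -0.5259) x2=(-1.5818, 0.9370, 0.4916) x3=(1.8134, 0.6936, -0.2110) x4=(0.7706, 0.5211, 1.8309)
step 23: x0=(-0.8997, -0.2306, -1.4175) x1=(1.5666, 0.6427, -0.5288) x2=(-1.5872, 0.9292, 0.5008) x3=(1.8193, 0.6791, -0.2070) x4=(0.7687, 0.5089, 1.8221)
step 24: x0=(-0.8969, -0.2375, -1.4261) x1=(1.5653, 0.6664, -0.5307) x2=(-1.5926, 0.9212, 0.5100) x3=(1.8243, 0.6644, -0.2041) x4=(0.7668, 0.4967, 1.8131)
step 25: x0=(-0.8942, -0.2444, -1.4346) x1=(1.5647, 0.6900, -0.5316) x2=(-1.5978, 0.9133, 0.5191) x3=(1.8285, 0.6497, -0.2020) x4=(0.7649, 0.4845, 1.8041)
step 26: x0=(-0.8914, -0.2512, -1.4430) x1=(1.5648, 0.7135, -0.5315) x2=(-1.6030, 0.9053, 0.5282) x3=(1.8318, 0.6351, -0.2009) x4=(0.7630, 0.4723, 1.7949)
step 27: x0=(-0.8886, -0.2580, -1.4513) x1=(1.5655, 0.7367, -0.5305) x2=(-1.6081, 0.8972, 0.5372) x3=(1.8344, 0.6207, -0.2006) x4=(0.7611, 0.4601, 1.7856)
step 28: x0=(-0.8857, -0.2647, -1.4596) x1=(1.5668, 0.7597, -0.5286) x2=(-1.6131, 0.8892, 0.5462) x3=(1.8362, 0.6066, -0.2010) x4=(0.7592, 0.4479, 1.7762)
step 29: x0=(-0.8828, -0.2714, -1.4678) x1=(1.5687, 0.7822, -0.5260) x2=(-1.6180, 0.8810, 0.5552) x3=(1.8373, 0.5928, -0.2023) x4=(0.7573, 0.4357, 1.7667)
step 30: x0=(-0.8798, -0.2780, -1.4760) x1=(1.5711, 0.8044, -0.5225) x2=(-1.6229, 0.8729, 0.5641) x3=(1.8377, 0.5794, -0.2041) x4=(0.7553, 0.4236, 1.7572)
step 31: x0=(-0.8768, -0.2846, -1.4840) x1=(1.5739, 0.8260, -0.5184) x2=(-1.6276, 0.8648, 0.5731) x3=(1.8375, 0.5665, -0.2066) x4=(0.7534, 0.4114, 1.7475)
step 32: x0=(-0.8738, -0.2912, -1.4920) x1=(1.5773, 0.8472, -0.5136) x2=(-1.6323, 0.8566, 0.5819) x3=(1.8367, 0.5541, -0.2097) x4=(0.7515, 0.3993, 1.7377)
step 33: x0=(-0.8707, -0.2977, -1.4999) x1=(1.5810, 0.8678, -0.5083) x2=(-1.6368, 0.8483, 0.5908) x3=(1.8354, 0.5422, -0.2133) x4=(0.7495, 0.3871, 1.7278)
step 34: x0=(-0.8676, -0.3042, -1.5078) x1=(1.5850, 0.8878, -0.5024) x2=(-1.6413, 0.8401, 0.5996) x3=(1.8336, 0.5308, -0.2172) x4=(0.7476, 0.3750, 1.7178)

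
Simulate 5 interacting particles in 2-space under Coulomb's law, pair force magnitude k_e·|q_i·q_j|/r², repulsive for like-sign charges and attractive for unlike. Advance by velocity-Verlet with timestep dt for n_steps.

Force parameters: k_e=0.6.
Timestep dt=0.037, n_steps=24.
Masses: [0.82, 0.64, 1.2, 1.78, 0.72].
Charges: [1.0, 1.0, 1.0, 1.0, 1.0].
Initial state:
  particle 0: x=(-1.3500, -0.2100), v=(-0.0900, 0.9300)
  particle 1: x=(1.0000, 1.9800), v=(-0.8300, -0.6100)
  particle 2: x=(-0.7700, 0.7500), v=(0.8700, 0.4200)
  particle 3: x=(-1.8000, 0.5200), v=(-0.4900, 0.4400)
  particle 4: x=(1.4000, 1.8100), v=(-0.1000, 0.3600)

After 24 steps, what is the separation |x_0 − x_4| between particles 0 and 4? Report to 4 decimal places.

step 0: x0=(-1.3500, -0.2100) x1=(1.0000, 1.9800) x2=(-0.7700, 0.7500) x3=(-1.8000, 0.5200) x4=(1.4000, 1.8100)
step 1: x0=(-1.3532, -0.1766) x1=(0.9664, 1.9589) x2=(-0.7375, 0.7658) x3=(-1.8185, 0.5365) x4=(1.3993, 1.8222)
step 2: x0=(-1.3563, -0.1451) x1=(0.9273, 1.9400) x2=(-0.7044, 0.7820) x3=(-1.8379, 0.5534) x4=(1.4041, 1.8330)
step 3: x0=(-1.3592, -0.1155) x1=(0.8834, 1.9226) x2=(-0.6707, 0.7985) x3=(-1.8580, 0.5707) x4=(1.4140, 1.8429)
step 4: x0=(-1.3619, -0.0878) x1=(0.8356, 1.9063) x2=(-0.6365, 0.8155) x3=(-1.8789, 0.5885) x4=(1.4282, 1.8523)
step 5: x0=(-1.3643, -0.0618) x1=(0.7848, 1.8906) x2=(-0.6018, 0.8327) x3=(-1.9005, 0.6066) x4=(1.4459, 1.8617)
step 6: x0=(-1.3665, -0.0377) x1=(0.7316, 1.8755) x2=(-0.5668, 0.8501) x3=(-1.9228, 0.6252) x4=(1.4666, 1.8711)
step 7: x0=(-1.3686, -0.0152) x1=(0.6767, 1.8609) x2=(-0.5313, 0.8678) x3=(-1.9459, 0.6442) x4=(1.4898, 1.8808)
step 8: x0=(-1.3703, 0.0057) x1=(0.6205, 1.8467) x2=(-0.4956, 0.8856) x3=(-1.9697, 0.6635) x4=(1.5150, 1.8906)
step 9: x0=(-1.3719, 0.0251) x1=(0.5634, 1.8331) x2=(-0.4596, 0.9035) x3=(-1.9942, 0.6833) x4=(1.5420, 1.9007)
step 10: x0=(-1.3732, 0.0430) x1=(0.5057, 1.8200) x2=(-0.4234, 0.9215) x3=(-2.0193, 0.7033) x4=(1.5706, 1.9110)
step 11: x0=(-1.3744, 0.0595) x1=(0.4478, 1.8075) x2=(-0.3870, 0.9394) x3=(-2.0451, 0.7237) x4=(1.6006, 1.9216)
step 12: x0=(-1.3753, 0.0747) x1=(0.3899, 1.7958) x2=(-0.3506, 0.9572) x3=(-2.0715, 0.7444) x4=(1.6317, 1.9325)
step 13: x0=(-1.3761, 0.0886) x1=(0.3321, 1.7849) x2=(-0.3141, 0.9748) x3=(-2.0984, 0.7654) x4=(1.6639, 1.9436)
step 14: x0=(-1.3767, 0.1013) x1=(0.2747, 1.7752) x2=(-0.2777, 0.9921) x3=(-2.1260, 0.7867) x4=(1.6971, 1.9550)
step 15: x0=(-1.3772, 0.1129) x1=(0.2178, 1.7667) x2=(-0.2414, 1.0090) x3=(-2.1541, 0.8082) x4=(1.7312, 1.9666)
step 16: x0=(-1.3776, 0.1234) x1=(0.1616, 1.7598) x2=(-0.2052, 1.0252) x3=(-2.1828, 0.8300) x4=(1.7662, 1.9785)
step 17: x0=(-1.3778, 0.1328) x1=(0.1061, 1.7549) x2=(-0.1692, 1.0408) x3=(-2.2119, 0.8519) x4=(1.8019, 1.9905)
step 18: x0=(-1.3780, 0.1413) x1=(0.0513, 1.7521) x2=(-0.1333, 1.0553) x3=(-2.2416, 0.8741) x4=(1.8384, 2.0028)
step 19: x0=(-1.3782, 0.1488) x1=(-0.0028, 1.7520) x2=(-0.0975, 1.0687) x3=(-2.2717, 0.8965) x4=(1.8756, 2.0153)
step 20: x0=(-1.3783, 0.1554) x1=(-0.0566, 1.7548) x2=(-0.0617, 1.0808) x3=(-2.3023, 0.9190) x4=(1.9134, 2.0280)
step 21: x0=(-1.3784, 0.1611) x1=(-0.1102, 1.7607) x2=(-0.0257, 1.0915) x3=(-2.3333, 0.9417) x4=(1.9519, 2.0409)
step 22: x0=(-1.3786, 0.1660) x1=(-0.1641, 1.7697) x2=(0.0108, 1.1008) x3=(-2.3647, 0.9646) x4=(1.9909, 2.0540)
step 23: x0=(-1.3787, 0.1700) x1=(-0.2185, 1.7816) x2=(0.0478, 1.1087) x3=(-2.3965, 0.9876) x4=(2.0306, 2.0673)
step 24: x0=(-1.3789, 0.1733) x1=(-0.2737, 1.7961) x2=(0.0854, 1.1156) x3=(-2.4288, 1.0107) x4=(2.0707, 2.0807)

3.9419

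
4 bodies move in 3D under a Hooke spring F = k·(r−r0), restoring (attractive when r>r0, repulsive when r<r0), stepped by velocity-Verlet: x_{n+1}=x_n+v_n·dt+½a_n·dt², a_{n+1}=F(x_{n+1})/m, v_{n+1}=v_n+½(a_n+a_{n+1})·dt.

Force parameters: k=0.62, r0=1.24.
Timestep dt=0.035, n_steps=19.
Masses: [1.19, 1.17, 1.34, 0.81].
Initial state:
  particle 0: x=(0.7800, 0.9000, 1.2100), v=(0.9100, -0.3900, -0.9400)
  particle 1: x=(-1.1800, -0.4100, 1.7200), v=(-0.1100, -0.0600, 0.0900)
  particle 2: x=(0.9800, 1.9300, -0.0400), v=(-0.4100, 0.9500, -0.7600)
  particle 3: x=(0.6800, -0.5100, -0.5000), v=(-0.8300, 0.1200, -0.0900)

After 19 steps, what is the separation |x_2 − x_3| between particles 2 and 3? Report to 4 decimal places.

2.4086

step 0: x0=(0.7800, 0.9000, 1.2100) x1=(-1.1800, -0.4100, 1.7200) x2=(0.9800, 1.9300, -0.0400) x3=(0.6800, -0.5100, -0.5000)
step 1: x0=(0.8115, 0.8860, 1.1768) x1=(-1.1827, -0.4114, 1.7223) x2=(0.9652, 1.9624, -0.0663) x3=(0.6505, -0.5049, -0.5021)
step 2: x0=(0.8424, 0.8714, 1.1432) x1=(-1.1832, -0.4114, 1.7228) x2=(0.9495, 1.9930, -0.0918) x3=(0.6203, -0.4980, -0.5021)
step 3: x0=(0.8727, 0.8562, 1.1091) x1=(-1.1815, -0.4100, 1.7215) x2=(0.9328, 2.0219, -0.1166) x3=(0.5894, -0.4893, -0.5001)
step 4: x0=(0.9022, 0.8405, 1.0745) x1=(-1.1775, -0.4072, 1.7184) x2=(0.9153, 2.0489, -0.1406) x3=(0.5578, -0.4789, -0.4961)
step 5: x0=(0.9309, 0.8242, 1.0396) x1=(-1.1713, -0.4029, 1.7135) x2=(0.8968, 2.0741, -0.1638) x3=(0.5256, -0.4667, -0.4901)
step 6: x0=(0.9588, 0.8074, 1.0042) x1=(-1.1629, -0.3971, 1.7068) x2=(0.8775, 2.0973, -0.1862) x3=(0.4928, -0.4527, -0.4823)
step 7: x0=(0.9860, 0.7902, 0.9685) x1=(-1.1524, -0.3899, 1.6982) x2=(0.8573, 2.1187, -0.2078) x3=(0.4596, -0.4370, -0.4727)
step 8: x0=(1.0122, 0.7726, 0.9325) x1=(-1.1396, -0.3813, 1.6878) x2=(0.8362, 2.1381, -0.2286) x3=(0.4259, -0.4196, -0.4614)
step 9: x0=(1.0376, 0.7545, 0.8962) x1=(-1.1248, -0.3711, 1.6756) x2=(0.8143, 2.1555, -0.2485) x3=(0.3918, -0.4005, -0.4484)
step 10: x0=(1.0621, 0.7362, 0.8596) x1=(-1.1079, -0.3595, 1.6616) x2=(0.7916, 2.1710, -0.2675) x3=(0.3574, -0.3798, -0.4338)
step 11: x0=(1.0857, 0.7175, 0.8227) x1=(-1.0889, -0.3465, 1.6457) x2=(0.7681, 2.1846, -0.2856) x3=(0.3227, -0.3575, -0.4178)
step 12: x0=(1.1084, 0.6986, 0.7857) x1=(-1.0680, -0.3320, 1.6281) x2=(0.7438, 2.1961, -0.3028) x3=(0.2878, -0.3336, -0.4003)
step 13: x0=(1.1300, 0.6795, 0.7484) x1=(-1.0451, -0.3161, 1.6087) x2=(0.7188, 2.2057, -0.3192) x3=(0.2527, -0.3082, -0.3815)
step 14: x0=(1.1508, 0.6602, 0.7110) x1=(-1.0203, -0.2987, 1.5876) x2=(0.6930, 2.2132, -0.3346) x3=(0.2175, -0.2813, -0.3615)
step 15: x0=(1.1705, 0.6408, 0.6734) x1=(-0.9937, -0.2800, 1.5648) x2=(0.6666, 2.2189, -0.3491) x3=(0.1823, -0.2530, -0.3404)
step 16: x0=(1.1893, 0.6213, 0.6358) x1=(-0.9654, -0.2599, 1.5403) x2=(0.6395, 2.2225, -0.3626) x3=(0.1470, -0.2233, -0.3182)
step 17: x0=(1.2071, 0.6018, 0.5980) x1=(-0.9354, -0.2385, 1.5143) x2=(0.6118, 2.2242, -0.3753) x3=(0.1117, -0.1923, -0.2951)
step 18: x0=(1.2239, 0.5823, 0.5602) x1=(-0.9037, -0.2157, 1.4866) x2=(0.5836, 2.2240, -0.3870) x3=(0.0765, -0.1600, -0.2711)
step 19: x0=(1.2397, 0.5628, 0.5223) x1=(-0.8705, -0.1917, 1.4575) x2=(0.5548, 2.2219, -0.3978) x3=(0.0414, -0.1265, -0.2464)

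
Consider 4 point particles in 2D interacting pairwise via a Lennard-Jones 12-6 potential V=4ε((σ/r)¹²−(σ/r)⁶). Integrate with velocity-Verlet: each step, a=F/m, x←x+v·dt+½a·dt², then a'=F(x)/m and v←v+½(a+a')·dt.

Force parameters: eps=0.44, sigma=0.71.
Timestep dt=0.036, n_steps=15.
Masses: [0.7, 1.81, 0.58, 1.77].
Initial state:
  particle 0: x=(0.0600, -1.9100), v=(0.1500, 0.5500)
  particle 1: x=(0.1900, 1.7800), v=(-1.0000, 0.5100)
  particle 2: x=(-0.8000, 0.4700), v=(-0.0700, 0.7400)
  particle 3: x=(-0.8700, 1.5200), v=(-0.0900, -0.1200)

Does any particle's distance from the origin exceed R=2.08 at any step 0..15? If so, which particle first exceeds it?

step 0: x0=(0.0600, -1.9100) x1=(0.1900, 1.7800) x2=(-0.8000, 0.4700) x3=(-0.8700, 1.5200)
step 1: x0=(0.0654, -1.8902) x1=(0.1538, 1.7983) x2=(-0.8025, 0.4975) x3=(-0.8730, 1.5155)
step 2: x0=(0.0708, -1.8704) x1=(0.1170, 1.8164) x2=(-0.8052, 0.5272) x3=(-0.8754, 1.5104)
step 3: x0=(0.0762, -1.8506) x1=(0.0797, 1.8344) x2=(-0.8079, 0.5593) x3=(-0.8773, 1.5047)
step 4: x0=(0.0816, -1.8308) x1=(0.0417, 1.8520) x2=(-0.8108, 0.5944) x3=(-0.8784, 1.4983)
step 5: x0=(0.0870, -1.8110) x1=(0.0030, 1.8694) x2=(-0.8138, 0.6328) x3=(-0.8786, 1.4912)
step 6: x0=(0.0924, -1.7911) x1=(-0.0366, 1.8863) x2=(-0.8169, 0.6746) x3=(-0.8780, 1.4833)
step 7: x0=(0.0978, -1.7713) x1=(-0.0771, 1.9028) x2=(-0.8200, 0.7178) x3=(-0.8765, 1.4755)
step 8: x0=(0.1032, -1.7515) x1=(-0.1185, 1.9187) x2=(-0.8225, 0.7545) x3=(-0.8741, 1.4704)
step 9: x0=(0.1085, -1.7316) x1=(-0.1609, 1.9340) x2=(-0.8228, 0.7645) x3=(-0.8715, 1.4746)
step 10: x0=(0.1139, -1.7118) x1=(-0.2042, 1.9487) x2=(-0.8208, 0.7433) x3=(-0.8688, 1.4897)
step 11: x0=(0.1193, -1.6920) x1=(-0.2478, 1.9631) x2=(-0.8180, 0.7117) x3=(-0.8661, 1.5086)
step 12: x0=(0.1247, -1.6721) x1=(-0.2902, 1.9783) x2=(-0.8150, 0.6805) x3=(-0.8646, 1.5264)
step 13: x0=(0.1301, -1.6523) x1=(-0.3279, 1.9971) x2=(-0.8121, 0.6525) x3=(-0.8678, 1.5395)
step 14: x0=(0.1355, -1.6324) x1=(-0.3570, 2.0231) x2=(-0.8093, 0.6281) x3=(-0.8798, 1.5440)
step 15: x0=(0.1409, -1.6126) x1=(-0.3782, 2.0564) x2=(-0.8067, 0.6070) x3=(-0.8999, 1.5400)

yes, particle 1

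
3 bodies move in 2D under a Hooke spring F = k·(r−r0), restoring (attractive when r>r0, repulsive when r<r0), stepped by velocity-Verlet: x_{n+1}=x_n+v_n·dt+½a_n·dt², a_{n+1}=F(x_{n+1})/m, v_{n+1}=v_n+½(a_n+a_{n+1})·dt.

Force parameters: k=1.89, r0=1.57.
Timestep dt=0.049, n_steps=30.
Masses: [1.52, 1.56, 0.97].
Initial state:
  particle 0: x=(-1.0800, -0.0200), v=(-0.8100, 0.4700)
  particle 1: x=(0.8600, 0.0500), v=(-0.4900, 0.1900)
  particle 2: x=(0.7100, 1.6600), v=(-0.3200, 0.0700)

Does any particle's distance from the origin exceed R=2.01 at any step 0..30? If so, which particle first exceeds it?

step 0: x0=(-1.0800, -0.0200) x1=(0.8600, 0.0500) x2=(0.7100, 1.6600)
step 1: x0=(-1.1182, 0.0040) x1=(0.8354, 0.0594) x2=(0.6928, 1.6619)
step 2: x0=(-1.1532, 0.0297) x1=(0.8098, 0.0688) x2=(0.6726, 1.6608)
step 3: x0=(-1.1852, 0.0573) x1=(0.7829, 0.0783) x2=(0.6493, 1.6569)
step 4: x0=(-1.2140, 0.0865) x1=(0.7549, 0.0878) x2=(0.6230, 1.6502)
step 5: x0=(-1.2397, 0.1174) x1=(0.7258, 0.0973) x2=(0.5937, 1.6410)
step 6: x0=(-1.2624, 0.1498) x1=(0.6955, 0.1068) x2=(0.5615, 1.6295)
step 7: x0=(-1.2821, 0.1837) x1=(0.6640, 0.1162) x2=(0.5264, 1.6158)
step 8: x0=(-1.2989, 0.2189) x1=(0.6315, 0.1254) x2=(0.4885, 1.6003)
step 9: x0=(-1.3130, 0.2553) x1=(0.5980, 0.1344) x2=(0.4481, 1.5833)
step 10: x0=(-1.3246, 0.2927) x1=(0.5635, 0.1432) x2=(0.4053, 1.5650)
step 11: x0=(-1.3339, 0.3311) x1=(0.5281, 0.1516) x2=(0.3602, 1.5457)
step 12: x0=(-1.3410, 0.3704) x1=(0.4919, 0.1597) x2=(0.3130, 1.5258)
step 13: x0=(-1.3462, 0.4103) x1=(0.4550, 0.1672) x2=(0.2641, 1.5056)
step 14: x0=(-1.3497, 0.4507) x1=(0.4174, 0.1743) x2=(0.2135, 1.4854)
step 15: x0=(-1.3518, 0.4915) x1=(0.3794, 0.1807) x2=(0.1615, 1.4656)
step 16: x0=(-1.3528, 0.5326) x1=(0.3409, 0.1865) x2=(0.1085, 1.4464)
step 17: x0=(-1.3529, 0.5739) x1=(0.3021, 0.1915) x2=(0.0546, 1.4281)
step 18: x0=(-1.3525, 0.6152) x1=(0.2631, 0.1958) x2=(0.0001, 1.4111)
step 19: x0=(-1.3518, 0.6564) x1=(0.2241, 0.1992) x2=(-0.0547, 1.3956)
step 20: x0=(-1.3510, 0.6974) x1=(0.1851, 0.2016) x2=(-0.1096, 1.3818)
step 21: x0=(-1.3506, 0.7382) x1=(0.1462, 0.2032) x2=(-0.1643, 1.3699)
step 22: x0=(-1.3507, 0.7786) x1=(0.1075, 0.2037) x2=(-0.2184, 1.3602)
step 23: x0=(-1.3516, 0.8187) x1=(0.0691, 0.2032) x2=(-0.2718, 1.3528)
step 24: x0=(-1.3535, 0.8582) x1=(0.0311, 0.2016) x2=(-0.3241, 1.3478)
step 25: x0=(-1.3567, 0.8973) x1=(-0.0065, 0.1989) x2=(-0.3752, 1.3453)
step 26: x0=(-1.3613, 0.9358) x1=(-0.0436, 0.1952) x2=(-0.4246, 1.3454)
step 27: x0=(-1.3676, 0.9738) x1=(-0.0803, 0.1904) x2=(-0.4723, 1.3482)
step 28: x0=(-1.3757, 1.0112) x1=(-0.1165, 0.1845) x2=(-0.5179, 1.3535)
step 29: x0=(-1.3858, 1.0479) x1=(-0.1522, 0.1777) x2=(-0.5611, 1.3615)
step 30: x0=(-1.3979, 1.0841) x1=(-0.1874, 0.1698) x2=(-0.6019, 1.3720)

no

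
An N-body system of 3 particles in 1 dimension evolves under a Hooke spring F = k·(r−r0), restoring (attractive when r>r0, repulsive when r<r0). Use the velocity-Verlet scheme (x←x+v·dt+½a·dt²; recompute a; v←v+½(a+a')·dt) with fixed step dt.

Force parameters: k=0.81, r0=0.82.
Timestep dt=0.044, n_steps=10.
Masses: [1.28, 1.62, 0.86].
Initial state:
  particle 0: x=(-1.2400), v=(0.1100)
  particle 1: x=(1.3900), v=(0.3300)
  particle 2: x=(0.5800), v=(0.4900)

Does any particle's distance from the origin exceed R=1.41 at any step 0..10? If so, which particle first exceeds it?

yes, particle 1

step 0: x0=(-1.2400) x1=(1.3900) x2=(0.5800)
step 1: x0=(-1.2334) x1=(1.4036) x2=(0.6006)
step 2: x0=(-1.2234) x1=(1.4156) x2=(0.6194)
step 3: x0=(-1.2099) x1=(1.4257) x2=(0.6362)
step 4: x0=(-1.1929) x1=(1.4342) x2=(0.6512)
step 5: x0=(-1.1724) x1=(1.4409) x2=(0.6642)
step 6: x0=(-1.1485) x1=(1.4459) x2=(0.6752)
step 7: x0=(-1.1212) x1=(1.4493) x2=(0.6844)
step 8: x0=(-1.0906) x1=(1.4510) x2=(0.6916)
step 9: x0=(-1.0566) x1=(1.4511) x2=(0.6970)
step 10: x0=(-1.0195) x1=(1.4497) x2=(0.7005)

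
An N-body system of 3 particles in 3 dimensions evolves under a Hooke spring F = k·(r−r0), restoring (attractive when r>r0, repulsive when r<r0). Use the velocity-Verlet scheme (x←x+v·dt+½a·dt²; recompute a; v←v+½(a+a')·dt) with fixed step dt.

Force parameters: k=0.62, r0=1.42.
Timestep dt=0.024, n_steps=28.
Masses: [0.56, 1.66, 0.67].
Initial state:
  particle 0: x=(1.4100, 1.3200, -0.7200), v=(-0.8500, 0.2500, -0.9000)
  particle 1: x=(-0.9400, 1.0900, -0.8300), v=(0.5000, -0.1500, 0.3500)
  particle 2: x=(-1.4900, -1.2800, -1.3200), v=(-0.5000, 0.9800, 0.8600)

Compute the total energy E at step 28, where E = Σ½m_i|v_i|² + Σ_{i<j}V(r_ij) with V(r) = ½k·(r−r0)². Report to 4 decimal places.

step 0: x0=(1.4100, 1.3200, -0.7200) x1=(-0.9400, 1.0900, -0.8300) x2=(-1.4900, -1.2800, -1.3200)
step 1: x0=(1.3887, 1.3254, -0.7417) x1=(-0.9279, 1.0863, -0.8216) x2=(-1.5014, -1.2558, -1.2992)
step 2: x0=(1.3657, 1.3298, -0.7637) x1=(-0.9157, 1.0824, -0.8133) x2=(-1.5118, -1.2301, -1.2781)
step 3: x0=(1.3409, 1.3330, -0.7859) x1=(-0.9034, 1.0783, -0.8050) x2=(-1.5210, -1.2031, -1.2567)
step 4: x0=(1.3145, 1.3352, -0.8083) x1=(-0.8909, 1.0741, -0.7967) x2=(-1.5291, -1.1747, -1.2351)
step 5: x0=(1.2864, 1.3363, -0.8309) x1=(-0.8783, 1.0696, -0.7885) x2=(-1.5362, -1.1451, -1.2132)
step 6: x0=(1.2567, 1.3363, -0.8536) x1=(-0.8656, 1.0650, -0.7803) x2=(-1.5421, -1.1141, -1.1912)
step 7: x0=(1.2254, 1.3353, -0.8764) x1=(-0.8528, 1.0603, -0.7721) x2=(-1.5470, -1.0818, -1.1689)
step 8: x0=(1.1926, 1.3333, -0.8993) x1=(-0.8399, 1.0553, -0.7640) x2=(-1.5509, -1.0484, -1.1464)
step 9: x0=(1.1584, 1.3303, -0.9223) x1=(-0.8269, 1.0503, -0.7559) x2=(-1.5537, -1.0137, -1.1238)
step 10: x0=(1.1227, 1.3264, -0.9454) x1=(-0.8139, 1.0451, -0.7479) x2=(-1.5555, -0.9779, -1.1011)
step 11: x0=(1.0857, 1.3216, -0.9684) x1=(-0.8008, 1.0397, -0.7399) x2=(-1.5563, -0.9410, -1.0782)
step 12: x0=(1.0474, 1.3158, -0.9915) x1=(-0.7877, 1.0342, -0.7319) x2=(-1.5561, -0.9030, -1.0552)
step 13: x0=(1.0078, 1.3092, -1.0145) x1=(-0.7745, 1.0287, -0.7240) x2=(-1.5550, -0.8640, -1.0322)
step 14: x0=(0.9670, 1.3017, -1.0375) x1=(-0.7613, 1.0229, -0.7161) x2=(-1.5530, -0.8239, -1.0091)
step 15: x0=(0.9251, 1.2934, -1.0605) x1=(-0.7480, 1.0171, -0.7083) x2=(-1.5501, -0.7830, -0.9860)
step 16: x0=(0.8821, 1.2844, -1.0834) x1=(-0.7348, 1.0112, -0.7005) x2=(-1.5463, -0.7412, -0.9628)
step 17: x0=(0.8380, 1.2746, -1.1062) x1=(-0.7215, 1.0052, -0.6927) x2=(-1.5417, -0.6985, -0.9397)
step 18: x0=(0.7931, 1.2641, -1.1289) x1=(-0.7082, 0.9991, -0.6849) x2=(-1.5363, -0.6550, -0.9165)
step 19: x0=(0.7472, 1.2529, -1.1515) x1=(-0.6950, 0.9929, -0.6772) x2=(-1.5301, -0.6107, -0.8934)
step 20: x0=(0.7005, 1.2411, -1.1741) x1=(-0.6817, 0.9867, -0.6694) x2=(-1.5232, -0.5658, -0.8704)
step 21: x0=(0.6531, 1.2288, -1.1964) x1=(-0.6685, 0.9804, -0.6617) x2=(-1.5156, -0.5202, -0.8474)
step 22: x0=(0.6049, 1.2158, -1.2187) x1=(-0.6553, 0.9740, -0.6540) x2=(-1.5074, -0.4740, -0.8245)
step 23: x0=(0.5561, 1.2024, -1.2409) x1=(-0.6422, 0.9676, -0.6463) x2=(-1.4985, -0.4272, -0.8016)
step 24: x0=(0.5068, 1.1884, -1.2629) x1=(-0.6291, 0.9611, -0.6386) x2=(-1.4891, -0.3799, -0.7789)
step 25: x0=(0.4569, 1.1741, -1.2849) x1=(-0.6160, 0.9546, -0.6309) x2=(-1.4791, -0.3322, -0.7562)
step 26: x0=(0.4065, 1.1593, -1.3067) x1=(-0.6029, 0.9481, -0.6232) x2=(-1.4687, -0.2841, -0.7337)
step 27: x0=(0.3558, 1.1442, -1.3285) x1=(-0.5899, 0.9415, -0.6154) x2=(-1.4578, -0.2356, -0.7113)
step 28: x0=(0.3047, 1.1287, -1.3502) x1=(-0.5770, 0.9350, -0.6076) x2=(-1.4465, -0.1867, -0.6891)
step 0 velocities: v0=(-0.8500, 0.2500, -0.9000) v1=(0.5000, -0.1500, 0.3500) v2=(-0.5000, 0.9800, 0.8600)
step 0: KE=1.4277, PE=2.5955, E=4.0232
step 28 velocities: v0=(-2.1351, -0.6503, -0.9021) v1=(0.5388, -0.2738, 0.3245) v2=(0.4779, 2.0393, 0.9249)
step 28: KE=3.7696, PE=0.2530, E=4.0226

4.0226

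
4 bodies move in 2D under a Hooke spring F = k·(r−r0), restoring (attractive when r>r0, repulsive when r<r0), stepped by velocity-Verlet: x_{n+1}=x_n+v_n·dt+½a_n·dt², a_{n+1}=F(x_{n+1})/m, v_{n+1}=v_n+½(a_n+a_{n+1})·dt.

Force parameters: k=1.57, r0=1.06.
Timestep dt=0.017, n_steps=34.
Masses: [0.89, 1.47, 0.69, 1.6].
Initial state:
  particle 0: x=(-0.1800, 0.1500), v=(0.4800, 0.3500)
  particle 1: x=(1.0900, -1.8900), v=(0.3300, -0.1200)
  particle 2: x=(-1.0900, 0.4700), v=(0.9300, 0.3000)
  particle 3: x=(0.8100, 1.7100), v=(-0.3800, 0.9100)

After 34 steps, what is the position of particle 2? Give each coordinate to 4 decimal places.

(0.0832, 0.3678)

step 0: x0=(-0.1800, 0.1500) x1=(1.0900, -1.8900) x2=(-1.0900, 0.4700) x3=(0.8100, 1.7100)
step 1: x0=(-0.1715, 0.1558) x1=(1.0952, -1.8912) x2=(-1.0734, 0.4748) x3=(0.8034, 1.7249)
step 2: x0=(-0.1624, 0.1614) x1=(1.0998, -1.8908) x2=(-1.0553, 0.4790) x3=(0.7964, 1.7387)
step 3: x0=(-0.1527, 0.1667) x1=(1.1035, -1.8888) x2=(-1.0356, 0.4827) x3=(0.7891, 1.7514)
step 4: x0=(-0.1424, 0.1717) x1=(1.1066, -1.8851) x2=(-1.0145, 0.4857) x3=(0.7815, 1.7630)
step 5: x0=(-0.1314, 0.1765) x1=(1.1089, -1.8798) x2=(-0.9918, 0.4882) x3=(0.7735, 1.7735)
step 6: x0=(-0.1198, 0.1810) x1=(1.1105, -1.8728) x2=(-0.9678, 0.4901) x3=(0.7653, 1.7829)
step 7: x0=(-0.1077, 0.1852) x1=(1.1114, -1.8642) x2=(-0.9424, 0.4915) x3=(0.7568, 1.7912)
step 8: x0=(-0.0949, 0.1892) x1=(1.1116, -1.8539) x2=(-0.9156, 0.4923) x3=(0.7480, 1.7983)
step 9: x0=(-0.0814, 0.1929) x1=(1.1111, -1.8421) x2=(-0.8875, 0.4926) x3=(0.7389, 1.8043)
step 10: x0=(-0.0674, 0.1963) x1=(1.1100, -1.8286) x2=(-0.8582, 0.4923) x3=(0.7296, 1.8092)
step 11: x0=(-0.0528, 0.1995) x1=(1.1081, -1.8135) x2=(-0.8276, 0.4915) x3=(0.7200, 1.8131)
step 12: x0=(-0.0376, 0.2024) x1=(1.1055, -1.7968) x2=(-0.7959, 0.4902) x3=(0.7103, 1.8158)
step 13: x0=(-0.0218, 0.2050) x1=(1.1024, -1.7785) x2=(-0.7630, 0.4884) x3=(0.7003, 1.8174)
step 14: x0=(-0.0054, 0.2074) x1=(1.0985, -1.7587) x2=(-0.7291, 0.4861) x3=(0.6901, 1.8180)
step 15: x0=(0.0115, 0.2095) x1=(1.0941, -1.7373) x2=(-0.6941, 0.4833) x3=(0.6798, 1.8175)
step 16: x0=(0.0290, 0.2114) x1=(1.0890, -1.7144) x2=(-0.6582, 0.4801) x3=(0.6693, 1.8159)
step 17: x0=(0.0471, 0.2130) x1=(1.0833, -1.6901) x2=(-0.6215, 0.4765) x3=(0.6586, 1.8133)
step 18: x0=(0.0657, 0.2143) x1=(1.0771, -1.6642) x2=(-0.5838, 0.4724) x3=(0.6478, 1.8096)
step 19: x0=(0.0849, 0.2155) x1=(1.0703, -1.6369) x2=(-0.5454, 0.4679) x3=(0.6369, 1.8050)
step 20: x0=(0.1046, 0.2163) x1=(1.0629, -1.6082) x2=(-0.5063, 0.4631) x3=(0.6259, 1.7993)
step 21: x0=(0.1248, 0.2170) x1=(1.0551, -1.5782) x2=(-0.4665, 0.4579) x3=(0.6147, 1.7927)
step 22: x0=(0.1455, 0.2174) x1=(1.0467, -1.5467) x2=(-0.4261, 0.4523) x3=(0.6035, 1.7851)
step 23: x0=(0.1668, 0.2176) x1=(1.0378, -1.5140) x2=(-0.3852, 0.4464) x3=(0.5923, 1.7765)
step 24: x0=(0.1885, 0.2176) x1=(1.0285, -1.4800) x2=(-0.3437, 0.4403) x3=(0.5809, 1.7671)
step 25: x0=(0.2107, 0.2173) x1=(1.0187, -1.4448) x2=(-0.3019, 0.4338) x3=(0.5696, 1.7567)
step 26: x0=(0.2334, 0.2169) x1=(1.0086, -1.4083) x2=(-0.2598, 0.4271) x3=(0.5582, 1.7454)
step 27: x0=(0.2566, 0.2163) x1=(0.9980, -1.3707) x2=(-0.2173, 0.4202) x3=(0.5467, 1.7333)
step 28: x0=(0.2802, 0.2155) x1=(0.9870, -1.3320) x2=(-0.1746, 0.4131) x3=(0.5353, 1.7204)
step 29: x0=(0.3042, 0.2145) x1=(0.9757, -1.2923) x2=(-0.1317, 0.4058) x3=(0.5239, 1.7067)
step 30: x0=(0.3287, 0.2133) x1=(0.9641, -1.2515) x2=(-0.0888, 0.3984) x3=(0.5125, 1.6922)
step 31: x0=(0.3535, 0.2120) x1=(0.9521, -1.2097) x2=(-0.0457, 0.3909) x3=(0.5011, 1.6769)
step 32: x0=(0.3788, 0.2105) x1=(0.9399, -1.1670) x2=(-0.0027, 0.3832) x3=(0.4898, 1.6609)
step 33: x0=(0.4045, 0.2089) x1=(0.9275, -1.1235) x2=(0.0403, 0.3755) x3=(0.4784, 1.6442)
step 34: x0=(0.4306, 0.2072) x1=(0.9147, -1.0791) x2=(0.0832, 0.3678) x3=(0.4672, 1.6268)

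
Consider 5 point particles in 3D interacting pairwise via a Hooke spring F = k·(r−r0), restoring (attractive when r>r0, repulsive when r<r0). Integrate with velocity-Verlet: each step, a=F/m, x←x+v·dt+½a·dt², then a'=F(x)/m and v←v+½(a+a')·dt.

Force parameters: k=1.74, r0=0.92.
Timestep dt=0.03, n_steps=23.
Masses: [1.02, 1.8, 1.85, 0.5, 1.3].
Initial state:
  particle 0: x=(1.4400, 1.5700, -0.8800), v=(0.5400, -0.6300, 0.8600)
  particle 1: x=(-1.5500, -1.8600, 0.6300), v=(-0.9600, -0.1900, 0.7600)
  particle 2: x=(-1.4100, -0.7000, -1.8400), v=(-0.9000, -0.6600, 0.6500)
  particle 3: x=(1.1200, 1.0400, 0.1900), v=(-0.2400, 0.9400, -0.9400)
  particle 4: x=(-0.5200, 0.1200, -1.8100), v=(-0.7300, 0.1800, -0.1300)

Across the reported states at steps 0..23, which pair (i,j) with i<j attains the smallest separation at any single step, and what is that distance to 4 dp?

pair (2,3), distance 0.3420

step 0: x0=(1.4400, 1.5700, -0.8800) x1=(-1.5500, -1.8600, 0.6300) x2=(-1.4100, -0.7000, -1.8400) x3=(1.1200, 1.0400, 0.1900) x4=(-0.5200, 0.1200, -1.8100)
step 1: x0=(1.4517, 1.5468, -0.8541) x1=(-1.5765, -1.8626, 0.6506) x2=(-1.4352, -0.7188, -1.8189) x3=(1.1050, 1.0619, 0.1574) x4=(-0.5411, 0.1254, -1.8117)
step 2: x0=(1.4541, 1.5152, -0.8280) x1=(-1.5983, -1.8589, 0.6669) x2=(-1.4569, -0.7354, -1.7944) x3=(1.0745, 1.0710, 0.1166) x4=(-0.5604, 0.1306, -1.8089)
step 3: x0=(1.4472, 1.4753, -0.8020) x1=(-1.6155, -1.8489, 0.6788) x2=(-1.4750, -0.7499, -1.7668) x3=(1.0283, 1.0671, 0.0682) x4=(-0.5781, 0.1356, -1.8016)
step 4: x0=(1.4311, 1.4273, -0.7760) x1=(-1.6280, -1.8328, 0.6863) x2=(-1.4895, -0.7622, -1.7361) x3=(0.9669, 1.0501, 0.0128) x4=(-0.5941, 0.1404, -1.7900)
step 5: x0=(1.4057, 1.3713, -0.7503) x1=(-1.6359, -1.8107, 0.6894) x2=(-1.5004, -0.7724, -1.7023) x3=(0.8905, 1.0204, -0.0488) x4=(-0.6085, 0.1449, -1.7739)
step 6: x0=(1.3712, 1.3078, -0.7250) x1=(-1.6393, -1.7826, 0.6880) x2=(-1.5079, -0.7804, -1.6656) x3=(0.7997, 0.9780, -0.1158) x4=(-0.6215, 0.1490, -1.7537)
step 7: x0=(1.3278, 1.2369, -0.7000) x1=(-1.6383, -1.7488, 0.6824) x2=(-1.5120, -0.7864, -1.6261) x3=(0.6953, 0.9236, -0.1875) x4=(-0.6331, 0.1526, -1.7292)
step 8: x0=(1.2757, 1.1591, -0.6754) x1=(-1.6330, -1.7095, 0.6724) x2=(-1.5128, -0.7904, -1.5840) x3=(0.5779, 0.8577, -0.2630) x4=(-0.6434, 0.1556, -1.7009)
step 9: x0=(1.2152, 1.0747, -0.6512) x1=(-1.6237, -1.6650, 0.6582) x2=(-1.5106, -0.7924, -1.5393) x3=(0.4487, 0.7810, -0.3416) x4=(-0.6527, 0.1578, -1.6687)
step 10: x0=(1.1466, 0.9841, -0.6274) x1=(-1.6104, -1.6154, 0.6400) x2=(-1.5053, -0.7926, -1.4923) x3=(0.3088, 0.6945, -0.4224) x4=(-0.6610, 0.1592, -1.6330)
step 11: x0=(1.0701, 0.8877, -0.6040) x1=(-1.5935, -1.5612, 0.6177) x2=(-1.4974, -0.7911, -1.4432) x3=(0.1597, 0.5990, -0.5047) x4=(-0.6687, 0.1597, -1.5940)
step 12: x0=(0.9862, 0.7860, -0.5809) x1=(-1.5732, -1.5027, 0.5915) x2=(-1.4869, -0.7880, -1.3921) x3=(0.0028, 0.4958, -0.5876) x4=(-0.6759, 0.1591, -1.5520)
step 13: x0=(0.8951, 0.6794, -0.5582) x1=(-1.5497, -1.4401, 0.5617) x2=(-1.4740, -0.7835, -1.3392) x3=(-0.1604, 0.3859, -0.6701) x4=(-0.6827, 0.1574, -1.5072)
step 14: x0=(0.7973, 0.5684, -0.5358) x1=(-1.5233, -1.3740, 0.5284) x2=(-1.4591, -0.7778, -1.2847) x3=(-0.3280, 0.2705, -0.7515) x4=(-0.6895, 0.1544, -1.4600)
step 15: x0=(0.6932, 0.4535, -0.5138) x1=(-1.4944, -1.3046, 0.4918) x2=(-1.4424, -0.7710, -1.2289) x3=(-0.4985, 0.1507, -0.8306) x4=(-0.6963, 0.1502, -1.4108)
step 16: x0=(0.5831, 0.3352, -0.4922) x1=(-1.4632, -1.2324, 0.4521) x2=(-1.4241, -0.7633, -1.1719) x3=(-0.6705, 0.0277, -0.9066) x4=(-0.7033, 0.1448, -1.3600)
step 17: x0=(0.4677, 0.2140, -0.4710) x1=(-1.4300, -1.1578, 0.4096) x2=(-1.4046, -0.7549, -1.1139) x3=(-0.8430, -0.0981, -0.9786) x4=(-0.7104, 0.1384, -1.3078)
step 18: x0=(0.3473, 0.0903, -0.4503) x1=(-1.3951, -1.0811, 0.3646) x2=(-1.3840, -0.7460, -1.0550) x3=(-1.0152, -0.2259, -1.0466) x4=(-0.7176, 0.1312, -1.2545)
step 19: x0=(0.2226, -0.0353, -0.4301) x1=(-1.3588, -1.0028, 0.3174) x2=(-1.3627, -0.7370, -0.9955) x3=(-1.1866, -0.3547, -1.1113) x4=(-0.7246, 0.1232, -1.1999)
step 20: x0=(0.0941, -0.1623, -0.4104) x1=(-1.3214, -0.9232, 0.2682) x2=(-1.3408, -0.7279, -0.9354) x3=(-1.3562, -0.4831, -1.1736) x4=(-0.7317, 0.1146, -1.1441)
step 21: x0=(-0.0377, -0.2905, -0.3914) x1=(-1.2832, -0.8426, 0.2174) x2=(-1.3183, -0.7190, -0.8744) x3=(-1.5240, -0.6105, -1.2343) x4=(-0.7390, 0.1052, -1.0872)
step 22: x0=(-0.1721, -0.4193, -0.3730) x1=(-1.2445, -0.7614, 0.1652) x2=(-1.2951, -0.7100, -0.8129) x3=(-1.6896, -0.7369, -1.2932) x4=(-0.7467, 0.0950, -1.0295)
step 23: x0=(-0.3086, -0.5486, -0.3553) x1=(-1.2055, -0.6798, 0.1119) x2=(-1.2715, -0.7008, -0.7510) x3=(-1.8522, -0.8622, -1.3495) x4=(-0.7550, 0.0839, -0.9712)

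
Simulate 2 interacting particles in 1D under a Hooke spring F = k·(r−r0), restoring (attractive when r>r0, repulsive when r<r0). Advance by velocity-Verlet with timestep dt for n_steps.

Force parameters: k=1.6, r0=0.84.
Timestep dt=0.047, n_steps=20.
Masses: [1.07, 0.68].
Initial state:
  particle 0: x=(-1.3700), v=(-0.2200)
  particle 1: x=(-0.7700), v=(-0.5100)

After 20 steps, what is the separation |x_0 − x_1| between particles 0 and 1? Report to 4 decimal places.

0.7624

step 0: x0=(-1.3700) x1=(-0.7700)
step 1: x0=(-1.3807) x1=(-0.7933)
step 2: x0=(-1.3923) x1=(-0.8154)
step 3: x0=(-1.4047) x1=(-0.8360)
step 4: x0=(-1.4181) x1=(-0.8553)
step 5: x0=(-1.4323) x1=(-0.8731)
step 6: x0=(-1.4475) x1=(-0.8895)
step 7: x0=(-1.4636) x1=(-0.9044)
step 8: x0=(-1.4807) x1=(-0.9178)
step 9: x0=(-1.4986) x1=(-0.9298)
step 10: x0=(-1.5175) x1=(-0.9404)
step 11: x0=(-1.5372) x1=(-0.9496)
step 12: x0=(-1.5577) x1=(-0.9575)
step 13: x0=(-1.5791) x1=(-0.9641)
step 14: x0=(-1.6012) x1=(-0.9696)
step 15: x0=(-1.6239) x1=(-0.9740)
step 16: x0=(-1.6473) x1=(-0.9774)
step 17: x0=(-1.6713) x1=(-0.9800)
step 18: x0=(-1.6958) x1=(-0.9817)
step 19: x0=(-1.7206) x1=(-0.9828)
step 20: x0=(-1.7458) x1=(-0.9834)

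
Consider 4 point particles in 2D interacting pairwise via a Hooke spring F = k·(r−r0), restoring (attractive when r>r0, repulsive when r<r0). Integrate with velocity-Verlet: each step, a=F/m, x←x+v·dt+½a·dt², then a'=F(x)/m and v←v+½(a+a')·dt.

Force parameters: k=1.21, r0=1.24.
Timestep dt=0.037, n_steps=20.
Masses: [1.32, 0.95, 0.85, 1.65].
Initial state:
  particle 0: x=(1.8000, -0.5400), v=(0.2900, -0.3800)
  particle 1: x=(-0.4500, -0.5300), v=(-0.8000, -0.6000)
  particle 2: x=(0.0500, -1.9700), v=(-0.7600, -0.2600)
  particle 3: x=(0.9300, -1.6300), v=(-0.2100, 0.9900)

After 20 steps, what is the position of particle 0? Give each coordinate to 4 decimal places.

step 0: x0=(1.8000, -0.5400) x1=(-0.4500, -0.5300) x2=(0.0500, -1.9700) x3=(0.9300, -1.6300)
step 1: x0=(1.8095, -0.5545) x1=(-0.4783, -0.5527) x2=(0.0223, -1.9788) x3=(0.9222, -1.5931)
step 2: x0=(1.8166, -0.5700) x1=(-0.5039, -0.5764) x2=(-0.0045, -1.9861) x3=(0.9143, -1.5557)
step 3: x0=(1.8212, -0.5864) x1=(-0.5267, -0.6010) x2=(-0.0302, -1.9918) x3=(0.9063, -1.5178)
step 4: x0=(1.8233, -0.6037) x1=(-0.5468, -0.6264) x2=(-0.0546, -1.9960) x3=(0.8982, -1.4796)
step 5: x0=(1.8228, -0.6218) x1=(-0.5642, -0.6525) x2=(-0.0778, -1.9986) x3=(0.8898, -1.4410)
step 6: x0=(1.8198, -0.6408) x1=(-0.5788, -0.6793) x2=(-0.0996, -1.9997) x3=(0.8811, -1.4022)
step 7: x0=(1.8142, -0.6606) x1=(-0.5907, -0.7066) x2=(-0.1198, -1.9994) x3=(0.8722, -1.3632)
step 8: x0=(1.8060, -0.6811) x1=(-0.5999, -0.7343) x2=(-0.1385, -1.9977) x3=(0.8629, -1.3240)
step 9: x0=(1.7953, -0.7024) x1=(-0.6065, -0.7624) x2=(-0.1555, -1.9946) x3=(0.8533, -1.2848)
step 10: x0=(1.7822, -0.7244) x1=(-0.6104, -0.7907) x2=(-0.1708, -1.9902) x3=(0.8432, -1.2455)
step 11: x0=(1.7666, -0.7471) x1=(-0.6119, -0.8192) x2=(-0.1843, -1.9845) x3=(0.8327, -1.2062)
step 12: x0=(1.7488, -0.7705) x1=(-0.6109, -0.8478) x2=(-0.1959, -1.9777) x3=(0.8218, -1.1670)
step 13: x0=(1.7286, -0.7945) x1=(-0.6077, -0.8763) x2=(-0.2058, -1.9698) x3=(0.8104, -1.1278)
step 14: x0=(1.7063, -0.8190) x1=(-0.6022, -0.9046) x2=(-0.2137, -1.9609) x3=(0.7984, -1.0888)
step 15: x0=(1.6819, -0.8442) x1=(-0.5946, -0.9328) x2=(-0.2198, -1.9511) x3=(0.7860, -1.0498)
step 16: x0=(1.6556, -0.8699) x1=(-0.5851, -0.9607) x2=(-0.2239, -1.9405) x3=(0.7730, -1.0110)
step 17: x0=(1.6274, -0.8962) x1=(-0.5737, -0.9881) x2=(-0.2262, -1.9292) x3=(0.7594, -0.9724)
step 18: x0=(1.5976, -0.9230) x1=(-0.5606, -1.0152) x2=(-0.2267, -1.9173) x3=(0.7453, -0.9338)
step 19: x0=(1.5661, -0.9504) x1=(-0.5460, -1.0416) x2=(-0.2253, -1.9049) x3=(0.7306, -0.8954)
step 20: x0=(1.5332, -0.9783) x1=(-0.5300, -1.0675) x2=(-0.2222, -1.8922) x3=(0.7154, -0.8571)

(1.5332, -0.9783)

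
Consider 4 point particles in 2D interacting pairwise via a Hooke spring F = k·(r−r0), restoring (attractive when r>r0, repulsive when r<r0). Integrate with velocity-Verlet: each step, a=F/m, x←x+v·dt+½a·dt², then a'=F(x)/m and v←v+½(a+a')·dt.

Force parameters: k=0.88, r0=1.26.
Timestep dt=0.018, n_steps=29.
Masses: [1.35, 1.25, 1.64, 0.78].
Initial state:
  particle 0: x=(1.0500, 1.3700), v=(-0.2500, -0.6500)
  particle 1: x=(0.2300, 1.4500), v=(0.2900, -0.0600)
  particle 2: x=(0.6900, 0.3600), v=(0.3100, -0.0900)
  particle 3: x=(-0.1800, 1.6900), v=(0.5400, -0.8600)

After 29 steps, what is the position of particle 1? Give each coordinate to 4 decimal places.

step 0: x0=(1.0500, 1.3700) x1=(0.2300, 1.4500) x2=(0.6900, 0.3600) x3=(-0.1800, 1.6900)
step 1: x0=(1.0456, 1.3583) x1=(0.2352, 1.4489) x2=(0.6956, 0.3584) x3=(-0.1704, 1.6745)
step 2: x0=(1.0412, 1.3467) x1=(0.2405, 1.4477) x2=(0.7011, 0.3568) x3=(-0.1609, 1.6591)
step 3: x0=(1.0370, 1.3350) x1=(0.2459, 1.4465) x2=(0.7066, 0.3551) x3=(-0.1517, 1.6438)
step 4: x0=(1.0329, 1.3234) x1=(0.2513, 1.4452) x2=(0.7120, 0.3535) x3=(-0.1427, 1.6284)
step 5: x0=(1.0289, 1.3119) x1=(0.2568, 1.4439) x2=(0.7174, 0.3519) x3=(-0.1339, 1.6132)
step 6: x0=(1.0250, 1.3003) x1=(0.2623, 1.4425) x2=(0.7228, 0.3502) x3=(-0.1254, 1.5980)
step 7: x0=(1.0213, 1.2888) x1=(0.2679, 1.4411) x2=(0.7282, 0.3485) x3=(-0.1171, 1.5828)
step 8: x0=(1.0177, 1.2774) x1=(0.2735, 1.4397) x2=(0.7335, 0.3468) x3=(-0.1091, 1.5676)
step 9: x0=(1.0143, 1.2659) x1=(0.2792, 1.4382) x2=(0.7388, 0.3451) x3=(-0.1014, 1.5525)
step 10: x0=(1.0110, 1.2545) x1=(0.2850, 1.4367) x2=(0.7441, 0.3434) x3=(-0.0940, 1.5375)
step 11: x0=(1.0078, 1.2431) x1=(0.2909, 1.4352) x2=(0.7493, 0.3416) x3=(-0.0869, 1.5225)
step 12: x0=(1.0048, 1.2318) x1=(0.2968, 1.4338) x2=(0.7545, 0.3397) x3=(-0.0801, 1.5075)
step 13: x0=(1.0019, 1.2204) x1=(0.3028, 1.4323) x2=(0.7596, 0.3379) x3=(-0.0736, 1.4925)
step 14: x0=(0.9992, 1.2091) x1=(0.3089, 1.4309) x2=(0.7648, 0.3359) x3=(-0.0675, 1.4775)
step 15: x0=(0.9967, 1.1979) x1=(0.3151, 1.4294) x2=(0.7699, 0.3340) x3=(-0.0617, 1.4626)
step 16: x0=(0.9943, 1.1866) x1=(0.3213, 1.4280) x2=(0.7750, 0.3319) x3=(-0.0562, 1.4477)
step 17: x0=(0.9921, 1.1754) x1=(0.3276, 1.4267) x2=(0.7801, 0.3299) x3=(-0.0512, 1.4327)
step 18: x0=(0.9901, 1.1643) x1=(0.3340, 1.4254) x2=(0.7851, 0.3277) x3=(-0.0464, 1.4177)
step 19: x0=(0.9882, 1.1531) x1=(0.3405, 1.4242) x2=(0.7901, 0.3255) x3=(-0.0421, 1.4027)
step 20: x0=(0.9865, 1.1420) x1=(0.3471, 1.4231) x2=(0.7951, 0.3232) x3=(-0.0381, 1.3877)
step 21: x0=(0.9850, 1.1309) x1=(0.3537, 1.4220) x2=(0.8001, 0.3209) x3=(-0.0345, 1.3727)
step 22: x0=(0.9836, 1.1198) x1=(0.3604, 1.4211) x2=(0.8050, 0.3185) x3=(-0.0312, 1.3576)
step 23: x0=(0.9824, 1.1088) x1=(0.3671, 1.4202) x2=(0.8100, 0.3160) x3=(-0.0284, 1.3424)
step 24: x0=(0.9814, 1.0978) x1=(0.3740, 1.4195) x2=(0.8149, 0.3134) x3=(-0.0259, 1.3272)
step 25: x0=(0.9806, 1.0868) x1=(0.3809, 1.4188) x2=(0.8198, 0.3108) x3=(-0.0237, 1.3119)
step 26: x0=(0.9799, 1.0759) x1=(0.3878, 1.4183) x2=(0.8246, 0.3080) x3=(-0.0220, 1.2966)
step 27: x0=(0.9794, 1.0649) x1=(0.3949, 1.4180) x2=(0.8295, 0.3052) x3=(-0.0206, 1.2811)
step 28: x0=(0.9791, 1.0540) x1=(0.4020, 1.4178) x2=(0.8344, 0.3023) x3=(-0.0195, 1.2656)
step 29: x0=(0.9789, 1.0432) x1=(0.4091, 1.4177) x2=(0.8392, 0.2993) x3=(-0.0189, 1.2500)

(0.4091, 1.4177)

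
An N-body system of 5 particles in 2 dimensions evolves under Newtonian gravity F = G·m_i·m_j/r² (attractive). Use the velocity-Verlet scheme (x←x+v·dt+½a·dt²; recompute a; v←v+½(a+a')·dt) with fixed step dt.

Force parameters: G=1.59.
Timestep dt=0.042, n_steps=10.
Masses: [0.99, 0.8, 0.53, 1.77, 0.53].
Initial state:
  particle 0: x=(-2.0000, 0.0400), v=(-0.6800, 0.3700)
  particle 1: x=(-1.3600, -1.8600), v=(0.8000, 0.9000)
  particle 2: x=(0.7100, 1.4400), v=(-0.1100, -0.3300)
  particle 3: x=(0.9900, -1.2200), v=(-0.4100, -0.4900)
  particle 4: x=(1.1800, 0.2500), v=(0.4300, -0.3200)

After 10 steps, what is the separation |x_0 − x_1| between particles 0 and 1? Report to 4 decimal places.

step 0: x0=(-2.0000, 0.0400) x1=(-1.3600, -1.8600) x2=(0.7100, 1.4400) x3=(0.9900, -1.2200) x4=(1.1800, 0.2500)
step 1: x0=(-2.0281, 0.0552) x1=(-1.3260, -1.8217) x2=(0.7054, 1.4252) x3=(0.9725, -1.2401) x4=(1.1975, 0.2358)
step 2: x0=(-2.0553, 0.0698) x1=(-1.2913, -1.7823) x2=(0.7009, 1.4087) x3=(0.9545, -1.2594) x4=(1.2140, 0.2201)
step 3: x0=(-2.0816, 0.0838) x1=(-1.2557, -1.7419) x2=(0.6964, 1.3904) x3=(0.9359, -1.2778) x4=(1.2292, 0.2028)
step 4: x0=(-2.1070, 0.0971) x1=(-1.2193, -1.7005) x2=(0.6920, 1.3703) x3=(0.9167, -1.2954) x4=(1.2433, 0.1841)
step 5: x0=(-2.1314, 0.1099) x1=(-1.1820, -1.6581) x2=(0.6877, 1.3485) x3=(0.8970, -1.3121) x4=(1.2561, 0.1639)
step 6: x0=(-2.1549, 0.1220) x1=(-1.1437, -1.6147) x2=(0.6835, 1.3250) x3=(0.8767, -1.3279) x4=(1.2675, 0.1422)
step 7: x0=(-2.1775, 0.1335) x1=(-1.1043, -1.5703) x2=(0.6793, 1.2997) x3=(0.8558, -1.3429) x4=(1.2776, 0.1191)
step 8: x0=(-2.1991, 0.1444) x1=(-1.0639, -1.5250) x2=(0.6751, 1.2727) x3=(0.8343, -1.3570) x4=(1.2863, 0.0946)
step 9: x0=(-2.2197, 0.1547) x1=(-1.0223, -1.4788) x2=(0.6710, 1.2439) x3=(0.8121, -1.3702) x4=(1.2935, 0.0685)
step 10: x0=(-2.2393, 0.1644) x1=(-0.9793, -1.4317) x2=(0.6670, 1.2134) x3=(0.7892, -1.3825) x4=(1.2991, 0.0411)

2.0336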